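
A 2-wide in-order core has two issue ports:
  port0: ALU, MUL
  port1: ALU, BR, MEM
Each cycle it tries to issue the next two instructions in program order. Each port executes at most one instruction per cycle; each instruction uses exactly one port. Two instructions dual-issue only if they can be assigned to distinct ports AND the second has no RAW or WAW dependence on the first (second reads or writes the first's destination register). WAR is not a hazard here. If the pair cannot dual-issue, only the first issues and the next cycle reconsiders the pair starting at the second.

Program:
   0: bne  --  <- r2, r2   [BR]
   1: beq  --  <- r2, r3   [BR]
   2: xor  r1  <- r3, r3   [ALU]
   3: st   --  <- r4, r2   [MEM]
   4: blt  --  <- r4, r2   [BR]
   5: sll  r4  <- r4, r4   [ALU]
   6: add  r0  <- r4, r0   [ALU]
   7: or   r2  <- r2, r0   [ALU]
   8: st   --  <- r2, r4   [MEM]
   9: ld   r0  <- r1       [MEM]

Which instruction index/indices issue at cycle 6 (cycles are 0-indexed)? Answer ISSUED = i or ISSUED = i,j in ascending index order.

t=0 i0:bne ; no-port BR/BR
t=1 i1/i2:beq+xor ; dual
t=2 i3:st ; no-port MEM/BR
t=3 i4/i5:blt+sll ; dual
t=4 i6:add ; RAW r0
t=5 i7:or ; RAW r2
t=6 i8:st ; no-port MEM/MEM
t=7 i9:ld ; tail

ISSUED = 8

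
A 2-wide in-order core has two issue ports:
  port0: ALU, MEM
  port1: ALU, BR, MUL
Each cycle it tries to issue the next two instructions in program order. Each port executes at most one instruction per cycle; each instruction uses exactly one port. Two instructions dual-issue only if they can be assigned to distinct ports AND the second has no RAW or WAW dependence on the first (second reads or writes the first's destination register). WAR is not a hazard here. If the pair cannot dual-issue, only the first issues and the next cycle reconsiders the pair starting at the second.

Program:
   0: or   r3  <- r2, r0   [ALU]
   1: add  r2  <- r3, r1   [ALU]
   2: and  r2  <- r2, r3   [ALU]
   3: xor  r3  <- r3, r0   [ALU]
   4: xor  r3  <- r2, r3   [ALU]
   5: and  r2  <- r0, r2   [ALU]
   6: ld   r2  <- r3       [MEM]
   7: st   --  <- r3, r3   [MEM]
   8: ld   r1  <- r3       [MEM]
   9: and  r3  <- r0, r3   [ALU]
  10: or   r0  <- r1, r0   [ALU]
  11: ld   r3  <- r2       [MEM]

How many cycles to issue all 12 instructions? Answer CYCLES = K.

CYCLES = 8

  cy0 -> i0 (or) RAW r3
  cy1 -> i1 (add) RAW+WAW r2
  cy2 -> i2/i3 (and xor) 2-wide
  cy3 -> i4/i5 (xor and) 2-wide
  cy4 -> i6 (ld) no-port MEM/MEM
  cy5 -> i7 (st) no-port MEM/MEM
  cy6 -> i8/i9 (ld and) 2-wide
  cy7 -> i10/i11 (or ld) 2-wide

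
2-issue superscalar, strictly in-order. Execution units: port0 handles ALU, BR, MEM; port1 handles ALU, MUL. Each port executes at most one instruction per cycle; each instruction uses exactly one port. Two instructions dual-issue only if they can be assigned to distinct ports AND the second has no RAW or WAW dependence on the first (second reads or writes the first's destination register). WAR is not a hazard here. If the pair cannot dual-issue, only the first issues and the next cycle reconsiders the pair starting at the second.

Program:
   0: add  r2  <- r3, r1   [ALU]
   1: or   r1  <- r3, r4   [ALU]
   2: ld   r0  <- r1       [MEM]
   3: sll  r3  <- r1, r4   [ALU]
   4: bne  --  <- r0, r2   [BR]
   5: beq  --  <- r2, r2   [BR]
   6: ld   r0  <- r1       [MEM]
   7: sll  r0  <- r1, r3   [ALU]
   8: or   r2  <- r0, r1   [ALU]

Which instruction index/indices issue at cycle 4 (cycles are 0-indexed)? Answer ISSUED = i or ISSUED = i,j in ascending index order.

  cy0 -> i0/i1 (add;or) pair
  cy1 -> i2/i3 (ld;sll) pair
  cy2 -> i4 (bne) no-port BR/BR
  cy3 -> i5 (beq) no-port BR/MEM
  cy4 -> i6 (ld) WAW r0
  cy5 -> i7 (sll) RAW r0
  cy6 -> i8 (or) tail

ISSUED = 6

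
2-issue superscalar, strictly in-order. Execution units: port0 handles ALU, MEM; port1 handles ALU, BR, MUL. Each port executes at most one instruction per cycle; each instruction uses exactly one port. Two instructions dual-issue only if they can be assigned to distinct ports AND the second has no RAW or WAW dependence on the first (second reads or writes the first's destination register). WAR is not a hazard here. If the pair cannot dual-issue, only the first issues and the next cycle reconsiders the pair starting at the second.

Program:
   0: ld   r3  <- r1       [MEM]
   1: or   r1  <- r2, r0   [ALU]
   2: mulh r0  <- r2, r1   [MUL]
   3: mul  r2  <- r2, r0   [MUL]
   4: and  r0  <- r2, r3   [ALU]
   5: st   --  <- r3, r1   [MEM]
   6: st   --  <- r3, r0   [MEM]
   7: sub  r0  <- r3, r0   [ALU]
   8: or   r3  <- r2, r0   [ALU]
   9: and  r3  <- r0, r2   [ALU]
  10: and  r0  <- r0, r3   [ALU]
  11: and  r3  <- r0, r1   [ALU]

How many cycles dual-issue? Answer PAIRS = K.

PAIRS = 3

#0 head=0: ld/or i0/i1 pair
#1 head=2: mulh i2 no-port MUL/MUL
#2 head=3: mul i3 RAW r2
#3 head=4: and/st i4/i5 pair
#4 head=6: st/sub i6/i7 pair
#5 head=8: or i8 WAW r3
#6 head=9: and i9 RAW r3
#7 head=10: and i10 RAW r0
#8 head=11: and i11 tail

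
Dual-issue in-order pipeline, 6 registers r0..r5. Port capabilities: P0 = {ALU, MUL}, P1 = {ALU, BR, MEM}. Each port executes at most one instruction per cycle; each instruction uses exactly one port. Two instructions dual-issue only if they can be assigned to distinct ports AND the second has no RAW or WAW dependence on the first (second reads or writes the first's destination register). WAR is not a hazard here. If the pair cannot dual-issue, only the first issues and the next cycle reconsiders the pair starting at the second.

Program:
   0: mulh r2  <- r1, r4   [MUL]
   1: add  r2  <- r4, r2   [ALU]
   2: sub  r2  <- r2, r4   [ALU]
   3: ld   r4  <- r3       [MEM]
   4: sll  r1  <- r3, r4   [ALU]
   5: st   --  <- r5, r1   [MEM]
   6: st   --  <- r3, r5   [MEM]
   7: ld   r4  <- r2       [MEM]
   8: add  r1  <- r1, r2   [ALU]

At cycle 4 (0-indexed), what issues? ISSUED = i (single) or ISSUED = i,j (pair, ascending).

[0] i0  mulh  -- RAW+WAW r2
[1] i1  add  -- RAW+WAW r2
[2] i2,i3  sub+ld  -- dual
[3] i4  sll  -- RAW r1
[4] i5  st  -- no-port MEM/MEM
[5] i6  st  -- no-port MEM/MEM
[6] i7,i8  ld+add  -- dual

ISSUED = 5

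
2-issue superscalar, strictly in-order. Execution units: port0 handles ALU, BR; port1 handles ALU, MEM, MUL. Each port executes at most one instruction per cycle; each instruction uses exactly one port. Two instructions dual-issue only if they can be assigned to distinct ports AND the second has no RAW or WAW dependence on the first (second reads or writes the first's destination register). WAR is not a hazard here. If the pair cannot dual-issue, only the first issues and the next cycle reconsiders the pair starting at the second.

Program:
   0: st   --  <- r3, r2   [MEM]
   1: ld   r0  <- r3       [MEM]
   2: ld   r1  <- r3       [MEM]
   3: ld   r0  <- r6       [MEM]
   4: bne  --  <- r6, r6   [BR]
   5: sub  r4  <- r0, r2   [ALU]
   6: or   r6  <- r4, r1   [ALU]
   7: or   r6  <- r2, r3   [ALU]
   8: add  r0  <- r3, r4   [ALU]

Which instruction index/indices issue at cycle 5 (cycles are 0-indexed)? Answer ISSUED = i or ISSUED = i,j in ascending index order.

c0: i0 st  no-port MEM/MEM
c1: i1 ld  no-port MEM/MEM
c2: i2 ld  no-port MEM/MEM
c3: i3,i4 ld;bne  dual
c4: i5 sub  RAW r4
c5: i6 or  WAW r6
c6: i7,i8 or;add  dual

ISSUED = 6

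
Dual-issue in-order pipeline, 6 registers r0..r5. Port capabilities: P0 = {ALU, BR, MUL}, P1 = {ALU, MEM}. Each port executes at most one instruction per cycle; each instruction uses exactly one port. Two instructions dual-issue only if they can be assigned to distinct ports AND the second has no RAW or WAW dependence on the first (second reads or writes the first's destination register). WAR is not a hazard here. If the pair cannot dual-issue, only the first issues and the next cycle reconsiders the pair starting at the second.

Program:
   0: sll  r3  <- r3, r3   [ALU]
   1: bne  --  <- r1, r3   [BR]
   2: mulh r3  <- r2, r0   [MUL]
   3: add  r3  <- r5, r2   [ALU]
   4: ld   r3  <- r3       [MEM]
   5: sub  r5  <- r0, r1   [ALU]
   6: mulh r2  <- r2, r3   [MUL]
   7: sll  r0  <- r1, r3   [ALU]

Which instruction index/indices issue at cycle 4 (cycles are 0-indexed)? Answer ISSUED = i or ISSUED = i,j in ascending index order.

  cy0 -> i0 (sll.ALU) RAW r3
  cy1 -> i1 (bne.BR) no-port BR/MUL
  cy2 -> i2 (mulh.MUL) WAW r3
  cy3 -> i3 (add.ALU) RAW+WAW r3
  cy4 -> i4/i5 (ld.MEM/sub.ALU) dual
  cy5 -> i6/i7 (mulh.MUL/sll.ALU) dual

ISSUED = 4,5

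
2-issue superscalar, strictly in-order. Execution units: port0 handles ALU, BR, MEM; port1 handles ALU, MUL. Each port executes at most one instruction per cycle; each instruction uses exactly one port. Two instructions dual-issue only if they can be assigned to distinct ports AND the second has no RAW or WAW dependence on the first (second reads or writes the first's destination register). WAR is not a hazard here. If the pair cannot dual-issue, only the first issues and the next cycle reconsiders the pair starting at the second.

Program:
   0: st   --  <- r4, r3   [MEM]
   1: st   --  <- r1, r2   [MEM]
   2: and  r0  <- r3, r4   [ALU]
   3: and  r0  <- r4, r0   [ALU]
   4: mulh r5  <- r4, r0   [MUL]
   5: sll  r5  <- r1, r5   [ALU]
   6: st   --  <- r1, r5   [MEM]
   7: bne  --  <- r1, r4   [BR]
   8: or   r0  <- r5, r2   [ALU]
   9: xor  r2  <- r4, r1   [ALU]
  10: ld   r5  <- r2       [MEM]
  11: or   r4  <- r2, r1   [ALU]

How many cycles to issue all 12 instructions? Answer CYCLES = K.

t=0 i0:st ; no-port MEM/MEM
t=1 i1+i2:st and ; 2-wide
t=2 i3:and ; RAW r0
t=3 i4:mulh ; RAW+WAW r5
t=4 i5:sll ; RAW r5
t=5 i6:st ; no-port MEM/BR
t=6 i7+i8:bne or ; 2-wide
t=7 i9:xor ; RAW r2
t=8 i10+i11:ld or ; 2-wide

CYCLES = 9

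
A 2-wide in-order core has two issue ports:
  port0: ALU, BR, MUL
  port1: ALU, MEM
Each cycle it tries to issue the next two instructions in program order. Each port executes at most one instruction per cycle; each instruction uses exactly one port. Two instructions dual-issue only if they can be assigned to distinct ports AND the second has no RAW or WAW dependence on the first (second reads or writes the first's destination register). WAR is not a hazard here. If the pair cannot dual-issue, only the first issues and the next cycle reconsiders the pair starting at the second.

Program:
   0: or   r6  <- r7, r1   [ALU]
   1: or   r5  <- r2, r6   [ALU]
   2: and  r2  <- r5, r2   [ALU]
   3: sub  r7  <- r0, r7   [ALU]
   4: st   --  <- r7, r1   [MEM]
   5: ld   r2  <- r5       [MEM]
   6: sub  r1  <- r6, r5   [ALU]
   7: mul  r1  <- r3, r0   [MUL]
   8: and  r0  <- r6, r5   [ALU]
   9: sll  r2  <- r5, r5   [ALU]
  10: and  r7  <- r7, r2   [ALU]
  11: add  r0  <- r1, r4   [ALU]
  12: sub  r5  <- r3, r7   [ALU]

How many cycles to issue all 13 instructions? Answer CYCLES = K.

CYCLES = 9

[0] i0  or  -- RAW r6
[1] i1  or  -- RAW r5
[2] i2+i3  and;sub  -- pair
[3] i4  st  -- no-port MEM/MEM
[4] i5+i6  ld;sub  -- pair
[5] i7+i8  mul;and  -- pair
[6] i9  sll  -- RAW r2
[7] i10+i11  and;add  -- pair
[8] i12  sub  -- tail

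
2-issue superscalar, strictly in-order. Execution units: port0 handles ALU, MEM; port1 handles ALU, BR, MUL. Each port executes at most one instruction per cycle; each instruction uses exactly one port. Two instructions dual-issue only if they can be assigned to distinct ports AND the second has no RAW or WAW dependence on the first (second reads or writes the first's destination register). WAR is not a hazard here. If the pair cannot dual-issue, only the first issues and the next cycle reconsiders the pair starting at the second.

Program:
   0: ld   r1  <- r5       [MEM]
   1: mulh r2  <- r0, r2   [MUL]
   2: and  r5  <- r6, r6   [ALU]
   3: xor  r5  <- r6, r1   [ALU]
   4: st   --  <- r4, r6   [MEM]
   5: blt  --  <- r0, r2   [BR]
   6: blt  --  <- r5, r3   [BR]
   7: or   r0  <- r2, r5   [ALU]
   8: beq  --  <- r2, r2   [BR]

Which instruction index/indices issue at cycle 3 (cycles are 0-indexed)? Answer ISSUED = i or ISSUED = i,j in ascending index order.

ISSUED = 5

[0] i0/i1  ld.MEM mulh.MUL  -- dual
[1] i2  and.ALU  -- WAW r5
[2] i3/i4  xor.ALU st.MEM  -- dual
[3] i5  blt.BR  -- no-port BR/BR
[4] i6/i7  blt.BR or.ALU  -- dual
[5] i8  beq.BR  -- tail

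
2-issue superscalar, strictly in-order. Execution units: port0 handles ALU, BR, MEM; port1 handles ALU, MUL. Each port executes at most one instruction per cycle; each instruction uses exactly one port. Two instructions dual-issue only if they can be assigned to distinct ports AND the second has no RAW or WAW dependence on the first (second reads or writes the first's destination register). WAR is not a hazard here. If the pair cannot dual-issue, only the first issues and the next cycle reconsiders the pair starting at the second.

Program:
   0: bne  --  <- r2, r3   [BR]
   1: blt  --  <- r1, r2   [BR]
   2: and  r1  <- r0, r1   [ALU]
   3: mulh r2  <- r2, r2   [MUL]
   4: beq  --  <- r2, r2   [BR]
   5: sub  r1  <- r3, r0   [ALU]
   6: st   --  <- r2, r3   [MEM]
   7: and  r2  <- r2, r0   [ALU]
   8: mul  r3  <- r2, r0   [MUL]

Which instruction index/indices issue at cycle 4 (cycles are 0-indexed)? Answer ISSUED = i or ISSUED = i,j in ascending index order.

ISSUED = 6,7

[0] i0  bne.BR  -- no-port BR/BR
[1] i1+i2  blt.BR and.ALU  -- 2-wide
[2] i3  mulh.MUL  -- RAW r2
[3] i4+i5  beq.BR sub.ALU  -- 2-wide
[4] i6+i7  st.MEM and.ALU  -- 2-wide
[5] i8  mul.MUL  -- tail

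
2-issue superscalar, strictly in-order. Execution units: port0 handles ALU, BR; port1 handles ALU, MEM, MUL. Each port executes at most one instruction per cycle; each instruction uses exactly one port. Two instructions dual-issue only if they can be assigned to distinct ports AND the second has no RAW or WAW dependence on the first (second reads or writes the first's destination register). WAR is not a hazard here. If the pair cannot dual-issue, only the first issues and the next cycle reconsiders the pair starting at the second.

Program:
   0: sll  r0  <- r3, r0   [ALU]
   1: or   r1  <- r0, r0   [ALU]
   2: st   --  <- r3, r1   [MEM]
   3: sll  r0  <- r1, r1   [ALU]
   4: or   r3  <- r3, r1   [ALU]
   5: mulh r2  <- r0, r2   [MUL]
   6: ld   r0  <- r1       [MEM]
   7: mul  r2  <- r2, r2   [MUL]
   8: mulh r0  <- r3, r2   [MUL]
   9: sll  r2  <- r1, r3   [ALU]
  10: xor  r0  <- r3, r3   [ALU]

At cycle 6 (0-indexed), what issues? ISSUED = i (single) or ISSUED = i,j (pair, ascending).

#0 head=0: sll i0 RAW r0
#1 head=1: or i1 RAW r1
#2 head=2: st sll i2,i3 2-wide
#3 head=4: or mulh i4,i5 2-wide
#4 head=6: ld i6 no-port MEM/MUL
#5 head=7: mul i7 no-port MUL/MUL
#6 head=8: mulh sll i8,i9 2-wide
#7 head=10: xor i10 tail

ISSUED = 8,9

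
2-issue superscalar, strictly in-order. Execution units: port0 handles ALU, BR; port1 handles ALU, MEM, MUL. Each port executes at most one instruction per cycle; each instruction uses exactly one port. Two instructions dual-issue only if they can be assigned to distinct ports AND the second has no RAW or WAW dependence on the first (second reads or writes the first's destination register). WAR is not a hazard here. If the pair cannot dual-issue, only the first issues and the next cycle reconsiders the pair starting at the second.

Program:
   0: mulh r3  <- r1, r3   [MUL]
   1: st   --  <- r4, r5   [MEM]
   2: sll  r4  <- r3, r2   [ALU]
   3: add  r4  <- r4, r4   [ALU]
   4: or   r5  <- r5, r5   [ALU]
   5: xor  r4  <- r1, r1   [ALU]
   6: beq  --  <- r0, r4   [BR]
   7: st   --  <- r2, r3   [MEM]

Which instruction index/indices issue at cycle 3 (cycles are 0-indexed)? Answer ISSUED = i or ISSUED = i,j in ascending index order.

  cy0 -> i0 (mulh) no-port MUL/MEM
  cy1 -> i1&i2 (st;sll) dual
  cy2 -> i3&i4 (add;or) dual
  cy3 -> i5 (xor) RAW r4
  cy4 -> i6&i7 (beq;st) dual

ISSUED = 5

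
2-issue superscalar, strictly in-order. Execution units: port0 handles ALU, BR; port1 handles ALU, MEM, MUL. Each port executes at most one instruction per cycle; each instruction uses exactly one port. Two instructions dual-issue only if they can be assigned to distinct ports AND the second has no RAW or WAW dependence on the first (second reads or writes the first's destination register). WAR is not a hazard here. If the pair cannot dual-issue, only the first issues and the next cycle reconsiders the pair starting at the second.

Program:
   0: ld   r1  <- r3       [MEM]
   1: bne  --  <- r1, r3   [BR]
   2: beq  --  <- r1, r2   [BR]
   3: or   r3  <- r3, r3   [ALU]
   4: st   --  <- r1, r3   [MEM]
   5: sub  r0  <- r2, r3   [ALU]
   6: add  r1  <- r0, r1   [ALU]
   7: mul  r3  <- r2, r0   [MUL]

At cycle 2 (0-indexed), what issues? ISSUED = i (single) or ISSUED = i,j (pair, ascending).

t=0 i0:ld.MEM ; RAW r1
t=1 i1:bne.BR ; no-port BR/BR
t=2 i2&i3:beq.BR;or.ALU ; pair
t=3 i4&i5:st.MEM;sub.ALU ; pair
t=4 i6&i7:add.ALU;mul.MUL ; pair

ISSUED = 2,3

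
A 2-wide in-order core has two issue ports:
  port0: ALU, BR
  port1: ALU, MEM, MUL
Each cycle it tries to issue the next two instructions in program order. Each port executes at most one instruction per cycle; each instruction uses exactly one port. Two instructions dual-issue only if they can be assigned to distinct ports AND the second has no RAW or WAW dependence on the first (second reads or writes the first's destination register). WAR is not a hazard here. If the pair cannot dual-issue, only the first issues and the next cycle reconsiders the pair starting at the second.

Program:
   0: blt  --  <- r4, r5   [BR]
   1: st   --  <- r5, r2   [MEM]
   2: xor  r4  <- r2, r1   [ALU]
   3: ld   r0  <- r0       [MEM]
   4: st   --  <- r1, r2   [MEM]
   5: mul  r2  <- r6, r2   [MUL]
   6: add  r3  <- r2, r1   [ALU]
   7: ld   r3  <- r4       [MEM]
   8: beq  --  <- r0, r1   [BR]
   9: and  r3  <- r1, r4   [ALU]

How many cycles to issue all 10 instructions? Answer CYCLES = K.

CYCLES = 7

c0: i0&i1 blt st  2-wide
c1: i2&i3 xor ld  2-wide
c2: i4 st  no-port MEM/MUL
c3: i5 mul  RAW r2
c4: i6 add  WAW r3
c5: i7&i8 ld beq  2-wide
c6: i9 and  tail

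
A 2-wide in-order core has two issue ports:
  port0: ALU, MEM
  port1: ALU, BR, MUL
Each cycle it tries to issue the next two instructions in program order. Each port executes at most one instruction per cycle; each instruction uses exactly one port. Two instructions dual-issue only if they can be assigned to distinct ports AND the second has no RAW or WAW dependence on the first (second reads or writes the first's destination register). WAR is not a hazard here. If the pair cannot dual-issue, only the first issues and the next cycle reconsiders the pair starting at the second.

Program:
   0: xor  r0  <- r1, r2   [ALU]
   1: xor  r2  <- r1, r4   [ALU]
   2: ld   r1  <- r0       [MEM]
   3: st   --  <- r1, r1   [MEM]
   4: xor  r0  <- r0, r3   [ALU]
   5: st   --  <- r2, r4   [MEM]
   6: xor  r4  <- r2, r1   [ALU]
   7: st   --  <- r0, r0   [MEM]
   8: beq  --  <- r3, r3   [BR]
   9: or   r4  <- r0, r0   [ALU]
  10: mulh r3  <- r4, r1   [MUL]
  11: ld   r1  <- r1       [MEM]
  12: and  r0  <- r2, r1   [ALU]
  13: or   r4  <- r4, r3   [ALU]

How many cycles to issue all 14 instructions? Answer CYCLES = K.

  cy0 -> i0/i1 (xor;xor) 2-wide
  cy1 -> i2 (ld) no-port MEM/MEM
  cy2 -> i3/i4 (st;xor) 2-wide
  cy3 -> i5/i6 (st;xor) 2-wide
  cy4 -> i7/i8 (st;beq) 2-wide
  cy5 -> i9 (or) RAW r4
  cy6 -> i10/i11 (mulh;ld) 2-wide
  cy7 -> i12/i13 (and;or) 2-wide

CYCLES = 8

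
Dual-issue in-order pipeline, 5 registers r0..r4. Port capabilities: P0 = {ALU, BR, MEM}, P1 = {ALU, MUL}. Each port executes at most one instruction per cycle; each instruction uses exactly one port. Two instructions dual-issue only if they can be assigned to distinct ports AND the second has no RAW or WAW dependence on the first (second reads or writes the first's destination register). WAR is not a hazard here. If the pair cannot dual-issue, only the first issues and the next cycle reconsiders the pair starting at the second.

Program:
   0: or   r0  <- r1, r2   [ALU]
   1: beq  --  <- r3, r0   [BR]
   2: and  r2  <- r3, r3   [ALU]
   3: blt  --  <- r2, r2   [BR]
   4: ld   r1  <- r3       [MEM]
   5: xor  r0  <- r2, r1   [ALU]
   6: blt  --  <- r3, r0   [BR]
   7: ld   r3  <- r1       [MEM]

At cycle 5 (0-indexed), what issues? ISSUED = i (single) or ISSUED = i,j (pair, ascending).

ISSUED = 6

t=0 i0:or.ALU ; RAW r0
t=1 i1,i2:beq.BR;and.ALU ; 2-wide
t=2 i3:blt.BR ; no-port BR/MEM
t=3 i4:ld.MEM ; RAW r1
t=4 i5:xor.ALU ; RAW r0
t=5 i6:blt.BR ; no-port BR/MEM
t=6 i7:ld.MEM ; tail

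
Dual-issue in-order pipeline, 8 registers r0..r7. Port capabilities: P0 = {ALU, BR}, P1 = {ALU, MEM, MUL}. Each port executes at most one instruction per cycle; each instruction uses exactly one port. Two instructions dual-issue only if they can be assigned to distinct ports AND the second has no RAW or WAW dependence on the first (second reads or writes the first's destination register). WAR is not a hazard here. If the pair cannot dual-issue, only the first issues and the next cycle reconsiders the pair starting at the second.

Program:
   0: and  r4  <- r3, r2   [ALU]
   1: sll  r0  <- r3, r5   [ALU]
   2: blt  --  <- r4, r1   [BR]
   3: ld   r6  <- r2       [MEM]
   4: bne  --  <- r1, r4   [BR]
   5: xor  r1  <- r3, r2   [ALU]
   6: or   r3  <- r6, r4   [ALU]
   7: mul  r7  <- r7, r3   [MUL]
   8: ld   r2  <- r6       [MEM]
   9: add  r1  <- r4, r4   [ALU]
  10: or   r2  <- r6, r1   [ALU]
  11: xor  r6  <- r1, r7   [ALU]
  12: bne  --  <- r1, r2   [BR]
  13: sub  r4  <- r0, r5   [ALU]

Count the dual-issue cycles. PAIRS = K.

  cy0 -> i0&i1 (and.ALU+sll.ALU) dual
  cy1 -> i2&i3 (blt.BR+ld.MEM) dual
  cy2 -> i4&i5 (bne.BR+xor.ALU) dual
  cy3 -> i6 (or.ALU) RAW r3
  cy4 -> i7 (mul.MUL) no-port MUL/MEM
  cy5 -> i8&i9 (ld.MEM+add.ALU) dual
  cy6 -> i10&i11 (or.ALU+xor.ALU) dual
  cy7 -> i12&i13 (bne.BR+sub.ALU) dual

PAIRS = 6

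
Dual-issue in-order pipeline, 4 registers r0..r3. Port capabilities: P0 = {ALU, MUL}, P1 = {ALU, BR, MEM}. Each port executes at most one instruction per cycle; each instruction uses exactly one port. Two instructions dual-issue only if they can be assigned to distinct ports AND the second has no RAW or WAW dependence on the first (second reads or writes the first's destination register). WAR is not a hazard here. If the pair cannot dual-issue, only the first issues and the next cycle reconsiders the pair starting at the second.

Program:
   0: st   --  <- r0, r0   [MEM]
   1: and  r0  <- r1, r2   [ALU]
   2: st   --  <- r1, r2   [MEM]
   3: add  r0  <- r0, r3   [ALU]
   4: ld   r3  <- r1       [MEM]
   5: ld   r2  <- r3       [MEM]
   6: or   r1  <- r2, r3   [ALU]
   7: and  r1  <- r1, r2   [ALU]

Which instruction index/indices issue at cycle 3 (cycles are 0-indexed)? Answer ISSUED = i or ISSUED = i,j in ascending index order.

[0] i0+i1  st;and  -- dual
[1] i2+i3  st;add  -- dual
[2] i4  ld  -- no-port MEM/MEM
[3] i5  ld  -- RAW r2
[4] i6  or  -- RAW+WAW r1
[5] i7  and  -- tail

ISSUED = 5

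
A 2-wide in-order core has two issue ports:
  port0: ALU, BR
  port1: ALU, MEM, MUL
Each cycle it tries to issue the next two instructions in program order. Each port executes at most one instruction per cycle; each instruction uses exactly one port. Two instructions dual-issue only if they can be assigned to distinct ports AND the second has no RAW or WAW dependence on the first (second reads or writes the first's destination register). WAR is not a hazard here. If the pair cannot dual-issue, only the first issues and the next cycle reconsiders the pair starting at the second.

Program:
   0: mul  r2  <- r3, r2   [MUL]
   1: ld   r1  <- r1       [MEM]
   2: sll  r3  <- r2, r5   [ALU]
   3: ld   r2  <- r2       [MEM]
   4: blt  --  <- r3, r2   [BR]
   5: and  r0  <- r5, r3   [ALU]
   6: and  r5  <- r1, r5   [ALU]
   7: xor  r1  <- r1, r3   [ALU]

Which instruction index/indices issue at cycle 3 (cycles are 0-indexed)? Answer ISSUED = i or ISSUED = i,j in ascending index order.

c0: i0 mul.MUL  no-port MUL/MEM
c1: i1&i2 ld.MEM sll.ALU  dual
c2: i3 ld.MEM  RAW r2
c3: i4&i5 blt.BR and.ALU  dual
c4: i6&i7 and.ALU xor.ALU  dual

ISSUED = 4,5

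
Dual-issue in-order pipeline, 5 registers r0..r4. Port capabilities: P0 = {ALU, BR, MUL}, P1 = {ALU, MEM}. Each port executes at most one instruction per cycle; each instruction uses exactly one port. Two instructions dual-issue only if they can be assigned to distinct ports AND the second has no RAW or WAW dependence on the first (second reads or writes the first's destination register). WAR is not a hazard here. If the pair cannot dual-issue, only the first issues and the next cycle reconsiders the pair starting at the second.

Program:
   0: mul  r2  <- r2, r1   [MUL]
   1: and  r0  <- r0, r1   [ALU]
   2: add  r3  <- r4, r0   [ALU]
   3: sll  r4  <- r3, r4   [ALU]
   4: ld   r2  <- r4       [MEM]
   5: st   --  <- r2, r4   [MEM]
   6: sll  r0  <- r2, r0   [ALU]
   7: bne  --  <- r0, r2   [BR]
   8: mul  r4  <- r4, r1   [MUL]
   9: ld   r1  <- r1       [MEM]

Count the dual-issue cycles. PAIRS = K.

PAIRS = 3

  cy0 -> i0+i1 (mul+and) 2-wide
  cy1 -> i2 (add) RAW r3
  cy2 -> i3 (sll) RAW r4
  cy3 -> i4 (ld) no-port MEM/MEM
  cy4 -> i5+i6 (st+sll) 2-wide
  cy5 -> i7 (bne) no-port BR/MUL
  cy6 -> i8+i9 (mul+ld) 2-wide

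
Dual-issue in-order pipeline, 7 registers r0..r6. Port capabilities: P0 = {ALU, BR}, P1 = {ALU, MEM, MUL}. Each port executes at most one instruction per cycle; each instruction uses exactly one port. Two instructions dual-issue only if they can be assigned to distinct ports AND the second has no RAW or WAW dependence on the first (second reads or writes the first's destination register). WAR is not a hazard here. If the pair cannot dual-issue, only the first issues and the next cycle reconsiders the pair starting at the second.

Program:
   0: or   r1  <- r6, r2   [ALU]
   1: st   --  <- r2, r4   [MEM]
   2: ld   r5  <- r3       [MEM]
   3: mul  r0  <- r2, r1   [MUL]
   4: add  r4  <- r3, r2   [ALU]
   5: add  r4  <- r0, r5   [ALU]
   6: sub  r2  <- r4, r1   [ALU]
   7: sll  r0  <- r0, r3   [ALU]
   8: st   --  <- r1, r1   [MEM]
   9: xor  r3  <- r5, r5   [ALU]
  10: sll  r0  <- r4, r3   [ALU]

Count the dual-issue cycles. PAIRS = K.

PAIRS = 4

  cy0 -> i0,i1 (or.ALU;st.MEM) 2-wide
  cy1 -> i2 (ld.MEM) no-port MEM/MUL
  cy2 -> i3,i4 (mul.MUL;add.ALU) 2-wide
  cy3 -> i5 (add.ALU) RAW r4
  cy4 -> i6,i7 (sub.ALU;sll.ALU) 2-wide
  cy5 -> i8,i9 (st.MEM;xor.ALU) 2-wide
  cy6 -> i10 (sll.ALU) tail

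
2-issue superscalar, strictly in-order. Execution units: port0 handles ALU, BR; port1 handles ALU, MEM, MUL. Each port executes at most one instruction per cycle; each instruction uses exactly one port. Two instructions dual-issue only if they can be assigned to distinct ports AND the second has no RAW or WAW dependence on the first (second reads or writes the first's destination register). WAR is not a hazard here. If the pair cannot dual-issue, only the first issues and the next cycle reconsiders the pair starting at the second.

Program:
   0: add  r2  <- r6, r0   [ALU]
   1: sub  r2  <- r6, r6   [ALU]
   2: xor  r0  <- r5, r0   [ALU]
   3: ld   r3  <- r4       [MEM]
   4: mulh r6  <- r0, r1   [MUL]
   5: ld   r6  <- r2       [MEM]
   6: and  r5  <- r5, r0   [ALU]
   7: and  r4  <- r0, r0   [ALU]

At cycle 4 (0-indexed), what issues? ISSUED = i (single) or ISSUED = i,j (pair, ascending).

c0: i0 add.ALU  WAW r2
c1: i1+i2 sub.ALU;xor.ALU  2-wide
c2: i3 ld.MEM  no-port MEM/MUL
c3: i4 mulh.MUL  no-port MUL/MEM
c4: i5+i6 ld.MEM;and.ALU  2-wide
c5: i7 and.ALU  tail

ISSUED = 5,6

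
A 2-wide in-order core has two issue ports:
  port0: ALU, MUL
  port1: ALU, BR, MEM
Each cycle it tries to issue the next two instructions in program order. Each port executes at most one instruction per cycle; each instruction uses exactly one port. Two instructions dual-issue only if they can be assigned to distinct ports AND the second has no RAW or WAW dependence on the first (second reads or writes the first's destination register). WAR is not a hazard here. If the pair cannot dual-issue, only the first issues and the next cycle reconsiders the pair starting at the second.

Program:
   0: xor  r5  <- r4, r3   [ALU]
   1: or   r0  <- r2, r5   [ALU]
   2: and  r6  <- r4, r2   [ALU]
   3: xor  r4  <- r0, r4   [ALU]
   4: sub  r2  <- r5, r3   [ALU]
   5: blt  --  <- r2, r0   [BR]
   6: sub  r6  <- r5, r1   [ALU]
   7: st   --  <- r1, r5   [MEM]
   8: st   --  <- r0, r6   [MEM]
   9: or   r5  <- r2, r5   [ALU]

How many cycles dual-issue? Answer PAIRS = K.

PAIRS = 4

t=0 i0:xor ; RAW r5
t=1 i1/i2:or and ; pair
t=2 i3/i4:xor sub ; pair
t=3 i5/i6:blt sub ; pair
t=4 i7:st ; no-port MEM/MEM
t=5 i8/i9:st or ; pair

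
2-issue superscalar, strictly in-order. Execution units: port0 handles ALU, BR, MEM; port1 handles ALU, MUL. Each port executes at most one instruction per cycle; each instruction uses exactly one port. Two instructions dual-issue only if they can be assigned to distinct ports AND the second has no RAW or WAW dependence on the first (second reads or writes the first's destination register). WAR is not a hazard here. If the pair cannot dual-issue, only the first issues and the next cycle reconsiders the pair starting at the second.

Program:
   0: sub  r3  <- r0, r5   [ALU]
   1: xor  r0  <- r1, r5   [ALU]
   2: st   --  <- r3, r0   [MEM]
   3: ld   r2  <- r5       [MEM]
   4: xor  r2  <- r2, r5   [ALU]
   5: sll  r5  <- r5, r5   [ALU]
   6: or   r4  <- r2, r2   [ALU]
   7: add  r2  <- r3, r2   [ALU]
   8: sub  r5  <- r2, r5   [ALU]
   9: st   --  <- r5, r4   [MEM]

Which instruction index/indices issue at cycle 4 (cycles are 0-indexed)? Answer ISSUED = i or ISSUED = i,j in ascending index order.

ISSUED = 6,7

#0 head=0: sub+xor i0+i1 2-wide
#1 head=2: st i2 no-port MEM/MEM
#2 head=3: ld i3 RAW+WAW r2
#3 head=4: xor+sll i4+i5 2-wide
#4 head=6: or+add i6+i7 2-wide
#5 head=8: sub i8 RAW r5
#6 head=9: st i9 tail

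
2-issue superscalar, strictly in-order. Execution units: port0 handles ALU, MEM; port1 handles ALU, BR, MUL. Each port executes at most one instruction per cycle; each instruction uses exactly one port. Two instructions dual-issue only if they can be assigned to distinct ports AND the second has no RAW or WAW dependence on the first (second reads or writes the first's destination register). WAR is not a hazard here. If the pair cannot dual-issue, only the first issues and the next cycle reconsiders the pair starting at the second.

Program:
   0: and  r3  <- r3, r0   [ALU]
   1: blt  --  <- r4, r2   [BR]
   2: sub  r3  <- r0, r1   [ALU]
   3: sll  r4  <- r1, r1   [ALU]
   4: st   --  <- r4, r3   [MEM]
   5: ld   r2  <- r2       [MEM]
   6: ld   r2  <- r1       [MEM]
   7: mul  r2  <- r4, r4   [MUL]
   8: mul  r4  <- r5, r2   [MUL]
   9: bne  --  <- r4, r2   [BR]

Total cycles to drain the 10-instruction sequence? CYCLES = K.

[0] i0+i1  and.ALU blt.BR  -- pair
[1] i2+i3  sub.ALU sll.ALU  -- pair
[2] i4  st.MEM  -- no-port MEM/MEM
[3] i5  ld.MEM  -- no-port MEM/MEM
[4] i6  ld.MEM  -- WAW r2
[5] i7  mul.MUL  -- no-port MUL/MUL
[6] i8  mul.MUL  -- no-port MUL/BR
[7] i9  bne.BR  -- tail

CYCLES = 8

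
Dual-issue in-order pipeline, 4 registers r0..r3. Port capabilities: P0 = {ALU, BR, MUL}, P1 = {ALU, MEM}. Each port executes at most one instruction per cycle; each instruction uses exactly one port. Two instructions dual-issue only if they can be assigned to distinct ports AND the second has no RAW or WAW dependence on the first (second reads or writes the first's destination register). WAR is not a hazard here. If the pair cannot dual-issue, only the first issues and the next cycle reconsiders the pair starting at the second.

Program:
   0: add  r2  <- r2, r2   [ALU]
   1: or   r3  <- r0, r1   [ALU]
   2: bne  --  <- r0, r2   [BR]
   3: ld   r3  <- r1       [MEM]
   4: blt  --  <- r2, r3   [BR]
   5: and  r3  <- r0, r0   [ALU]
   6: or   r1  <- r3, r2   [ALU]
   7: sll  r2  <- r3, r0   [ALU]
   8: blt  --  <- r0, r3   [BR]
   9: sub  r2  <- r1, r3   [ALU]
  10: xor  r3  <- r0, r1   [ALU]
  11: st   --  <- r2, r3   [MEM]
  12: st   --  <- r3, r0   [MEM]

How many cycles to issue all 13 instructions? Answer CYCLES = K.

CYCLES = 8

t=0 i0&i1:add.ALU;or.ALU ; pair
t=1 i2&i3:bne.BR;ld.MEM ; pair
t=2 i4&i5:blt.BR;and.ALU ; pair
t=3 i6&i7:or.ALU;sll.ALU ; pair
t=4 i8&i9:blt.BR;sub.ALU ; pair
t=5 i10:xor.ALU ; RAW r3
t=6 i11:st.MEM ; no-port MEM/MEM
t=7 i12:st.MEM ; tail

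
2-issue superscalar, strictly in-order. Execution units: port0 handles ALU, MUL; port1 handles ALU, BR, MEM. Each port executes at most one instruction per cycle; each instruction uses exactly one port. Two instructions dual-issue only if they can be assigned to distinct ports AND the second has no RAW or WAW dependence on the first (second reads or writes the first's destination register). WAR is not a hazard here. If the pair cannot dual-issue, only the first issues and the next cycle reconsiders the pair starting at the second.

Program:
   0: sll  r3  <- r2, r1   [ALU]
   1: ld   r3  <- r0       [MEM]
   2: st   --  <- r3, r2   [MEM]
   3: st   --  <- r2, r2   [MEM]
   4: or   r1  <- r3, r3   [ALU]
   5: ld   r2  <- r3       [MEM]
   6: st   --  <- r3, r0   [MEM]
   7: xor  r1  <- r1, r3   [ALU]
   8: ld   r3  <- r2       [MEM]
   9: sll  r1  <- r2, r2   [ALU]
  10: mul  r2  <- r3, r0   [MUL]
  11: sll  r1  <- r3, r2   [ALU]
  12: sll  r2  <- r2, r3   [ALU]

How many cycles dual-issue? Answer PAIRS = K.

PAIRS = 4

[0] i0  sll  -- WAW r3
[1] i1  ld  -- no-port MEM/MEM
[2] i2  st  -- no-port MEM/MEM
[3] i3/i4  st or  -- pair
[4] i5  ld  -- no-port MEM/MEM
[5] i6/i7  st xor  -- pair
[6] i8/i9  ld sll  -- pair
[7] i10  mul  -- RAW r2
[8] i11/i12  sll sll  -- pair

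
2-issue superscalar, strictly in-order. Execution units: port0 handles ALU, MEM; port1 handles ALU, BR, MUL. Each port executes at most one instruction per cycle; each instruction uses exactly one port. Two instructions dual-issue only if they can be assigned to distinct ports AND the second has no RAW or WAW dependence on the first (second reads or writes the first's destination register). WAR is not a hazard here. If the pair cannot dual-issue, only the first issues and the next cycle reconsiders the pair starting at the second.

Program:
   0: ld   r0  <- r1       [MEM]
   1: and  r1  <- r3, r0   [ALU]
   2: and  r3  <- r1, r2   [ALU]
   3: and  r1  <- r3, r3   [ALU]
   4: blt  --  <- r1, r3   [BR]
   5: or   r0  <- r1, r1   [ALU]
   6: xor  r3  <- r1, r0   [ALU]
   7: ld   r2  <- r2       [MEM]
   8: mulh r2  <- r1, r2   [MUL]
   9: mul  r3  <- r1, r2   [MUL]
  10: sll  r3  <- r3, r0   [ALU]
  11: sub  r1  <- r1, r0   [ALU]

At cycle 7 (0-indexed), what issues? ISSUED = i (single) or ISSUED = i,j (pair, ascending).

ISSUED = 9

0. ld @i0  | RAW r0
1. and @i1  | RAW r1
2. and @i2  | RAW r3
3. and @i3  | RAW r1
4. blt;or @i4/i5  | pair
5. xor;ld @i6/i7  | pair
6. mulh @i8  | no-port MUL/MUL
7. mul @i9  | RAW+WAW r3
8. sll;sub @i10/i11  | pair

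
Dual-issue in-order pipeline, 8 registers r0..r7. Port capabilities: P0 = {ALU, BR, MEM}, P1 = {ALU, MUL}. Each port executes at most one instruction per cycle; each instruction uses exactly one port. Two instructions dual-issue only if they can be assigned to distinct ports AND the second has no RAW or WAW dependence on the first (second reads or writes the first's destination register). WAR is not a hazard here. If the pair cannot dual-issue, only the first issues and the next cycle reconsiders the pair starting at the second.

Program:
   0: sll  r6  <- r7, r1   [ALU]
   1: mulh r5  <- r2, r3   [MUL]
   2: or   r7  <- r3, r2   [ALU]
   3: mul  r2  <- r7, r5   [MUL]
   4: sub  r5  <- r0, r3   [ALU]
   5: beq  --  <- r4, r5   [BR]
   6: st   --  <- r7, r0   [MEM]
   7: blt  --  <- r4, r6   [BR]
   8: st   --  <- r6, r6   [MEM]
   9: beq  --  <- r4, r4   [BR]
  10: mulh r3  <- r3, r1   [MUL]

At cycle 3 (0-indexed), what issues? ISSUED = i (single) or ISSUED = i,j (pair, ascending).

c0: i0/i1 sll/mulh  dual
c1: i2 or  RAW r7
c2: i3/i4 mul/sub  dual
c3: i5 beq  no-port BR/MEM
c4: i6 st  no-port MEM/BR
c5: i7 blt  no-port BR/MEM
c6: i8 st  no-port MEM/BR
c7: i9/i10 beq/mulh  dual

ISSUED = 5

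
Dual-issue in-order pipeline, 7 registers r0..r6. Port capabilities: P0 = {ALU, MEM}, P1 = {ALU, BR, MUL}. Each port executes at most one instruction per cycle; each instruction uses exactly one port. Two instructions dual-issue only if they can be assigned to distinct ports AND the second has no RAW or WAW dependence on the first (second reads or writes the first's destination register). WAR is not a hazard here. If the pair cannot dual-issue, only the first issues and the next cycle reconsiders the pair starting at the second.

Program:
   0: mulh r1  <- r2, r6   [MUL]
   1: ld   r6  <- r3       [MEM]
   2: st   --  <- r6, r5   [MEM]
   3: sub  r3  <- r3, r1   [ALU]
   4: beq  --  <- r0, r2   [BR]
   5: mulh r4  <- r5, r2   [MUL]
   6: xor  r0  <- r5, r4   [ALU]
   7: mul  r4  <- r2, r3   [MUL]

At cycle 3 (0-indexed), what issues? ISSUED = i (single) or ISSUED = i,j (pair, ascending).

c0: i0,i1 mulh.MUL;ld.MEM  2-wide
c1: i2,i3 st.MEM;sub.ALU  2-wide
c2: i4 beq.BR  no-port BR/MUL
c3: i5 mulh.MUL  RAW r4
c4: i6,i7 xor.ALU;mul.MUL  2-wide

ISSUED = 5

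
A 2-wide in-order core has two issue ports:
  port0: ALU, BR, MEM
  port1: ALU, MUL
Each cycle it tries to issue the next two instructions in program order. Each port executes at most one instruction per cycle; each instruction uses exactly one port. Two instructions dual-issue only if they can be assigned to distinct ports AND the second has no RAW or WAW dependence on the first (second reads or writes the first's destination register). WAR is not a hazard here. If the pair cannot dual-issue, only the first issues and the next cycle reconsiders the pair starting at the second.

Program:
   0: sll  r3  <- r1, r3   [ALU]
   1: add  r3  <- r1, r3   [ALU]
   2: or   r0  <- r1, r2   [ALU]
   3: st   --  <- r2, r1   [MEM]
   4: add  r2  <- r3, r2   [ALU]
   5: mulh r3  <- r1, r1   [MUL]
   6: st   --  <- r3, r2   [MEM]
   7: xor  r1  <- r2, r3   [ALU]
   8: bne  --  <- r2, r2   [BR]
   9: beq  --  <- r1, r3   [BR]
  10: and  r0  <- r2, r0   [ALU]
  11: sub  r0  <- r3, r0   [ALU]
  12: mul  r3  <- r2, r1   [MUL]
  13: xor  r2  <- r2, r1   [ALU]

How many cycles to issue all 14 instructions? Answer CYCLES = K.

c0: i0 sll  RAW+WAW r3
c1: i1+i2 add;or  dual
c2: i3+i4 st;add  dual
c3: i5 mulh  RAW r3
c4: i6+i7 st;xor  dual
c5: i8 bne  no-port BR/BR
c6: i9+i10 beq;and  dual
c7: i11+i12 sub;mul  dual
c8: i13 xor  tail

CYCLES = 9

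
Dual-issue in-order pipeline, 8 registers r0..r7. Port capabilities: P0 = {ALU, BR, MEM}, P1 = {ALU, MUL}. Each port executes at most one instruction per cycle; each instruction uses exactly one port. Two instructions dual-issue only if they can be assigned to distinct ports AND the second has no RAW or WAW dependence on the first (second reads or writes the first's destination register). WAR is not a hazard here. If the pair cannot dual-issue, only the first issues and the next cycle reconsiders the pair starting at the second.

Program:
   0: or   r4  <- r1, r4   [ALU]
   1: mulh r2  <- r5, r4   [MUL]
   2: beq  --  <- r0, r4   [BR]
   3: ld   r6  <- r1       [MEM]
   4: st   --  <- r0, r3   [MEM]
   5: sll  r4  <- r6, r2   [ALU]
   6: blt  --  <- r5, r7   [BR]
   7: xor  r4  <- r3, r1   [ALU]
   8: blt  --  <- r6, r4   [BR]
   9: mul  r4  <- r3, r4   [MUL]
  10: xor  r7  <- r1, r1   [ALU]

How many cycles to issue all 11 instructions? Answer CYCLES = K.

#0 head=0: or i0 RAW r4
#1 head=1: mulh;beq i1/i2 dual
#2 head=3: ld i3 no-port MEM/MEM
#3 head=4: st;sll i4/i5 dual
#4 head=6: blt;xor i6/i7 dual
#5 head=8: blt;mul i8/i9 dual
#6 head=10: xor i10 tail

CYCLES = 7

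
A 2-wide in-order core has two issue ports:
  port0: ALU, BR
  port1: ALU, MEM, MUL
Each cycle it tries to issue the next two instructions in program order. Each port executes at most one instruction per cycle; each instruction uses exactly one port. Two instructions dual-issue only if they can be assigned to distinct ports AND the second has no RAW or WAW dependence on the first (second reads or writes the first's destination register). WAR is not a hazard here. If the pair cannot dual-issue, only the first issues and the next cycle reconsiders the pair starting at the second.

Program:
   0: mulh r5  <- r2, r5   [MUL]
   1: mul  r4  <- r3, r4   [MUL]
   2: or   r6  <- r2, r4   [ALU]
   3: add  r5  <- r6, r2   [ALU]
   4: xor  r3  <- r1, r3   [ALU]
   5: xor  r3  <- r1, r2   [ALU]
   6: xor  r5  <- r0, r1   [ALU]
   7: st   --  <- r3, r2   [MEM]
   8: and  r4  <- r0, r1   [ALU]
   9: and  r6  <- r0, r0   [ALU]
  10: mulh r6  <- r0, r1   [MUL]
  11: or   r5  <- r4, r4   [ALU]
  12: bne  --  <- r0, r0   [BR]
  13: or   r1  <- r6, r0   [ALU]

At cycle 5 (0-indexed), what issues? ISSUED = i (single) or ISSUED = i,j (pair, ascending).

  cy0 -> i0 (mulh) no-port MUL/MUL
  cy1 -> i1 (mul) RAW r4
  cy2 -> i2 (or) RAW r6
  cy3 -> i3,i4 (add;xor) dual
  cy4 -> i5,i6 (xor;xor) dual
  cy5 -> i7,i8 (st;and) dual
  cy6 -> i9 (and) WAW r6
  cy7 -> i10,i11 (mulh;or) dual
  cy8 -> i12,i13 (bne;or) dual

ISSUED = 7,8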